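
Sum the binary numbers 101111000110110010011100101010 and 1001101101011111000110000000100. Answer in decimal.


101111000110110010011100101010 + 1001101101011111000110000000100 = 1111100110010101011001100101110 = 2093658926

2093658926


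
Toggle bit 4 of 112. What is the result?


112 ^ (1 << 4) = 112 ^ 16 = 96

96


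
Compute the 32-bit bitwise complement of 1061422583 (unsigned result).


~0b111111010001000000010111110111 = 0b11000000101110111111101000001000 = 3233544712 (32-bit unsigned)

3233544712


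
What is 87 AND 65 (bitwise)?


0b1010111 & 0b1000001 = 0b1000001 = 65

65


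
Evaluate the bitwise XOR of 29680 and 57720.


0b111001111110000 ^ 0b1110000101111000 = 0b1001001010001000 = 37512

37512


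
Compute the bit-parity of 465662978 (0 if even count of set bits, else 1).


0b11011110000010111010000000010 has 12 ones => parity 0

0


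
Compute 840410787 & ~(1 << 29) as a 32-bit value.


840410787 & ~(1 << 29) = 303539875

303539875


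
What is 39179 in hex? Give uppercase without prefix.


39179 = 990B hex

990B


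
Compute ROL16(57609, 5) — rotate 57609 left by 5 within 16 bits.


Rotate 0b1110000100001001 left by 5 (16-bit) = 0b10000100111100 = 8508

8508


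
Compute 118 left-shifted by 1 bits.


0b1110110 << 1 = 0b11101100 = 236

236


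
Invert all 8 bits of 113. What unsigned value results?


113 ^ 255 = 142

142


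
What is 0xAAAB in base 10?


AAAB hex = 43691 decimal

43691


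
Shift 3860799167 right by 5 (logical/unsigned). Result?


0b11100110000111110001111010111111 >> 5 = 0b111001100001111100011110101 = 120649973

120649973


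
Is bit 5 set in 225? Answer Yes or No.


0b11100001, bit 5 = 1. Yes

Yes


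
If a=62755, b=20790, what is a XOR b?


62755 ^ 20790 = 42005

42005


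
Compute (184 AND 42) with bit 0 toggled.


Step 1: 184 & 42 = 40
Step 2: 40 ^ (1 << 0) = 40 ^ 1 = 41

41


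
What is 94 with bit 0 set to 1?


94 | (1 << 0) = 94 | 1 = 95

95


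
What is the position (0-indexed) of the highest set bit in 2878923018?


0b10101011100110001110000100001010. Highest set bit at position 31

31


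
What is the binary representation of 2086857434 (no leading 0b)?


2086857434 = 1111100011000101110101011011010 in binary

1111100011000101110101011011010


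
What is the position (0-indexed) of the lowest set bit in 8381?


0b10000010111101. Lowest set bit at position 0

0


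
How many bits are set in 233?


0b11101001 has 5 set bits

5


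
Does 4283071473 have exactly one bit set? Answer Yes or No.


0b11111111010010100111101111110001. Multiple bits set => No

No


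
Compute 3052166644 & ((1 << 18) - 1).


3052166644 & 262143 = 24052

24052


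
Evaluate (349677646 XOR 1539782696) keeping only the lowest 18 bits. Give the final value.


Step 1: 349677646 ^ 1539782696 = 1326485606
Step 2: 1326485606 & 262143 = 36966

36966


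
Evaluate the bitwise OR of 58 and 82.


0b111010 | 0b1010010 = 0b1111010 = 122

122


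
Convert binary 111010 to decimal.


111010 in decimal = 58

58


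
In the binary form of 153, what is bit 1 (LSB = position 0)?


0b10011001, position 1 = 0

0


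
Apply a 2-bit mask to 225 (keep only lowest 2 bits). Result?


225 & 3 = 1

1


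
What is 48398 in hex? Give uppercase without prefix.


48398 = BD0E hex

BD0E


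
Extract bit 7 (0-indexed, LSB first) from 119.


0b1110111, position 7 = 0

0


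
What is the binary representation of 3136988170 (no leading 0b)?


3136988170 = 10111010111110101010010000001010 in binary

10111010111110101010010000001010


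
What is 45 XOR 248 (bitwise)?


0b101101 ^ 0b11111000 = 0b11010101 = 213

213


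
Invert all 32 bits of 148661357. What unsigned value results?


148661357 ^ 4294967295 = 4146305938

4146305938


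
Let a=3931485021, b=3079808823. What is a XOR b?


3931485021 ^ 3079808823 = 1573360746

1573360746


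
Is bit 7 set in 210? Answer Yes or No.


0b11010010, bit 7 = 1. Yes

Yes


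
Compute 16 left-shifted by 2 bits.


0b10000 << 2 = 0b1000000 = 64

64


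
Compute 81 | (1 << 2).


81 | (1 << 2) = 81 | 4 = 85

85


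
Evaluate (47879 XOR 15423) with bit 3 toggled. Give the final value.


Step 1: 47879 ^ 15423 = 34616
Step 2: 34616 ^ (1 << 3) = 34616 ^ 8 = 34608

34608


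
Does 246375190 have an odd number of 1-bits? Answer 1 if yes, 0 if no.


0b1110101011110110001100010110 has 16 ones => parity 0

0


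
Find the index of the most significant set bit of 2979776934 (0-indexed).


0b10110001100110111100100110100110. Highest set bit at position 31

31


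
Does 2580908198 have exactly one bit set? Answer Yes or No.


0b10011001110101011000100010100110. Multiple bits set => No

No


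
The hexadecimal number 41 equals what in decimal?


41 hex = 65 decimal

65


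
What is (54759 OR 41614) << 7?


Step 1: 54759 | 41614 = 63471
Step 2: 63471 << 7 = 8124288

8124288


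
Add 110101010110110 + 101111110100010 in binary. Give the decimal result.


110101010110110 + 101111110100010 = 1100101001011000 = 51800

51800


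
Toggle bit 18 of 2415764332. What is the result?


2415764332 ^ (1 << 18) = 2415764332 ^ 262144 = 2415502188

2415502188


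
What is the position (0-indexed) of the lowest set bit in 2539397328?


0b10010111010111000010000011010000. Lowest set bit at position 4

4


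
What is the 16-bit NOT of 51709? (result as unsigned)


~0b1100100111111101 = 0b11011000000010 = 13826 (16-bit unsigned)

13826


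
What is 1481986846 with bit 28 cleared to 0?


1481986846 & ~(1 << 28) = 1213551390

1213551390


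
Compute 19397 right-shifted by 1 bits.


0b100101111000101 >> 1 = 0b10010111100010 = 9698

9698


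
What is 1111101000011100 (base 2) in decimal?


1111101000011100 in decimal = 64028

64028


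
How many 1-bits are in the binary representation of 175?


0b10101111 has 6 set bits

6


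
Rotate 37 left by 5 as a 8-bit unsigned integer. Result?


Rotate 0b100101 left by 5 (8-bit) = 0b10100100 = 164

164


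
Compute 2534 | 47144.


0b100111100110 | 0b1011100000101000 = 0b1011100111101110 = 47598

47598


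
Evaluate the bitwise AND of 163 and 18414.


0b10100011 & 0b100011111101110 = 0b10100010 = 162

162


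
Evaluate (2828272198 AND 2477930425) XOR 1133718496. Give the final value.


Step 1: 2828272198 & 2477930425 = 2156921344
Step 2: 2156921344 ^ 1133718496 = 3271764448

3271764448


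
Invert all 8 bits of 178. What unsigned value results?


178 ^ 255 = 77

77


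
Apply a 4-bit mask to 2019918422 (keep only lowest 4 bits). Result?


2019918422 & 15 = 6

6


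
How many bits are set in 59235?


0b1110011101100011 has 10 set bits

10


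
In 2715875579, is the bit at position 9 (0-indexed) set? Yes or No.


0b10100001111000001111100011111011, bit 9 = 0. No

No


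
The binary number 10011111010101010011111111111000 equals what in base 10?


10011111010101010011111111111000 in decimal = 2673164280

2673164280


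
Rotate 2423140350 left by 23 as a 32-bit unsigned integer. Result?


Rotate 0b10010000011011100010111111111110 left by 23 (32-bit) = 0b11111111010010000011011100010111 = 4282922775

4282922775


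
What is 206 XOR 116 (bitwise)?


0b11001110 ^ 0b1110100 = 0b10111010 = 186

186


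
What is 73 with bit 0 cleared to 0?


73 & ~(1 << 0) = 72

72


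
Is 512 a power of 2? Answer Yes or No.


0b1000000000. Only one bit set => Yes

Yes


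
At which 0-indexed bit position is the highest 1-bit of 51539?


0b1100100101010011. Highest set bit at position 15

15


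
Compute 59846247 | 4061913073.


0b11100100010010111001100111 | 0b11110010000110111101111111110001 = 0b11110011100110111111111111110111 = 4087087095

4087087095


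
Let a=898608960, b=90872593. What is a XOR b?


898608960 ^ 90872593 = 820327505

820327505


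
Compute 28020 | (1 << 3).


28020 | (1 << 3) = 28020 | 8 = 28028

28028


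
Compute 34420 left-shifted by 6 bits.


0b1000011001110100 << 6 = 0b1000011001110100000000 = 2202880

2202880


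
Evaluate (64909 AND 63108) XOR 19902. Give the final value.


Step 1: 64909 & 63108 = 62596
Step 2: 62596 ^ 19902 = 47418

47418


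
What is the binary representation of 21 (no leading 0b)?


21 = 10101 in binary

10101


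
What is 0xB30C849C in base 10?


B30C849C hex = 3003942044 decimal

3003942044


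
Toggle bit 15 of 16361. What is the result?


16361 ^ (1 << 15) = 16361 ^ 32768 = 49129

49129


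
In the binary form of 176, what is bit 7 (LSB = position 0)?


0b10110000, position 7 = 1

1


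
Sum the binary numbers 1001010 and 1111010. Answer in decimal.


1001010 + 1111010 = 11000100 = 196

196


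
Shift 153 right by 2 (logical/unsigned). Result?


0b10011001 >> 2 = 0b100110 = 38

38


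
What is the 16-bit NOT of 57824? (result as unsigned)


~0b1110000111100000 = 0b1111000011111 = 7711 (16-bit unsigned)

7711


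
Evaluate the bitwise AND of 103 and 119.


0b1100111 & 0b1110111 = 0b1100111 = 103

103


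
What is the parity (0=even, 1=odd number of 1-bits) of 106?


0b1101010 has 4 ones => parity 0

0


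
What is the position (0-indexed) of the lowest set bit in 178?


0b10110010. Lowest set bit at position 1

1


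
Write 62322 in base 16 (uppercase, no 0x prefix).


62322 = F372 hex

F372


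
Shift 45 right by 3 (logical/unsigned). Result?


0b101101 >> 3 = 0b101 = 5

5


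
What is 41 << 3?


0b101001 << 3 = 0b101001000 = 328

328


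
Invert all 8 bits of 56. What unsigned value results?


56 ^ 255 = 199

199


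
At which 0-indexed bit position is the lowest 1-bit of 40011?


0b1001110001001011. Lowest set bit at position 0

0


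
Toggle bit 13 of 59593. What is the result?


59593 ^ (1 << 13) = 59593 ^ 8192 = 51401

51401


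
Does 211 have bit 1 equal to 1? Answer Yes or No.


0b11010011, bit 1 = 1. Yes

Yes


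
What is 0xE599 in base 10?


E599 hex = 58777 decimal

58777


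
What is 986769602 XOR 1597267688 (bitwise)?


0b111010110100001110100011000010 ^ 0b1011111001101000101111011101000 = 0b1100101111001001011011000101010 = 1709487658

1709487658


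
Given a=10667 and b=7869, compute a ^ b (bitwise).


10667 ^ 7869 = 14102

14102


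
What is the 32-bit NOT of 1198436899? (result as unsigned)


~0b1000111011011101011001000100011 = 0b10111000100100010100110111011100 = 3096530396 (32-bit unsigned)

3096530396


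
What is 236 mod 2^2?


236 & 3 = 0

0


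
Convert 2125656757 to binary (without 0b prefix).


2125656757 = 1111110101100101111001010110101 in binary

1111110101100101111001010110101


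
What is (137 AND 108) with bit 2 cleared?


Step 1: 137 & 108 = 8
Step 2: 8 & ~(1 << 2) = 8

8


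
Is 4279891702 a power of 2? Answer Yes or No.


0b11111111000110011111011011110110. Multiple bits set => No

No


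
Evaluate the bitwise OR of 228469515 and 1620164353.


0b1101100111100010101100001011 | 0b1100000100100011011111100000001 = 0b1101101100111111011111100001011 = 1839185675

1839185675


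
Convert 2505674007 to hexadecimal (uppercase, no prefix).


2505674007 = 95598D17 hex

95598D17


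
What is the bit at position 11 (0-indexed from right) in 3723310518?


0b11011101111011010011010110110110, position 11 = 0

0


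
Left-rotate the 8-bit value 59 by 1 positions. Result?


Rotate 0b111011 left by 1 (8-bit) = 0b1110110 = 118

118


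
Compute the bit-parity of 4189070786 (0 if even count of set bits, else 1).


0b11111001101100000010010111000010 has 15 ones => parity 1

1


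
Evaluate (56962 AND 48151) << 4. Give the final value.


Step 1: 56962 & 48151 = 39938
Step 2: 39938 << 4 = 639008

639008


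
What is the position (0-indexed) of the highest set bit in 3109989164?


0b10111001010111101010101100101100. Highest set bit at position 31

31


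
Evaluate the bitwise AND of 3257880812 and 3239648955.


0b11000010001011110101000011101100 & 0b11000001000110010001111010111011 = 0b11000000000010010001000010101000 = 3221819560

3221819560


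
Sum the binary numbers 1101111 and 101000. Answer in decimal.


1101111 + 101000 = 10010111 = 151

151


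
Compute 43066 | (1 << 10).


43066 | (1 << 10) = 43066 | 1024 = 44090

44090


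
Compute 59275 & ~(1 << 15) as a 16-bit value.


59275 & ~(1 << 15) = 26507

26507


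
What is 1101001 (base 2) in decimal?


1101001 in decimal = 105

105


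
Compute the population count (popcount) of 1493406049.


0b1011001000000111001000101100001 has 12 set bits

12


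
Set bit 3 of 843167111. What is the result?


843167111 | (1 << 3) = 843167111 | 8 = 843167119

843167119


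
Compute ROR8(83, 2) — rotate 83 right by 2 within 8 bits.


Rotate 0b1010011 right by 2 (8-bit) = 0b11010100 = 212

212


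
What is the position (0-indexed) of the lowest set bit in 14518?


0b11100010110110. Lowest set bit at position 1

1


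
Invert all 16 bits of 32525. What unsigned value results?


32525 ^ 65535 = 33010

33010


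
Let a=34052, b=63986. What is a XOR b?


34052 ^ 63986 = 31990

31990


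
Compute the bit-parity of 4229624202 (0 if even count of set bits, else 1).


0b11111100000110101111000110001010 has 17 ones => parity 1

1


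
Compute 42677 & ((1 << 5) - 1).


42677 & 31 = 21

21


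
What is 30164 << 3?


0b111010111010100 << 3 = 0b111010111010100000 = 241312

241312


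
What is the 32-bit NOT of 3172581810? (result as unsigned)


~0b10111101000110011100000110110010 = 0b1000010111001100011111001001101 = 1122385485 (32-bit unsigned)

1122385485


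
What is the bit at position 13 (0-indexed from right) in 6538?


0b1100110001010, position 13 = 0

0


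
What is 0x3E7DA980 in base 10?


3E7DA980 hex = 1048422784 decimal

1048422784


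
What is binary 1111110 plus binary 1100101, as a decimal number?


1111110 + 1100101 = 11100011 = 227

227


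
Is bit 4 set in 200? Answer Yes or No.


0b11001000, bit 4 = 0. No

No


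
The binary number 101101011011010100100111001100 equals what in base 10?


101101011011010100100111001100 in decimal = 762137036

762137036


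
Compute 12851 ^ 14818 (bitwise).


0b11001000110011 ^ 0b11100111100010 = 0b101111010001 = 3025

3025


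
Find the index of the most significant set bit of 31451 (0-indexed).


0b111101011011011. Highest set bit at position 14

14


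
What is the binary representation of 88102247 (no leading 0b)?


88102247 = 101010000000101010101100111 in binary

101010000000101010101100111


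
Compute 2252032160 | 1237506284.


0b10000110001110110100100010100000 | 0b1001001110000101101100011101100 = 0b11001111111110111101100011101100 = 3489388780

3489388780


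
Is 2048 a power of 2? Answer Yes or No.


0b100000000000. Only one bit set => Yes

Yes


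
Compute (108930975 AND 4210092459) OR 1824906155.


Step 1: 108930975 & 4210092459 = 40903051
Step 2: 40903051 | 1824906155 = 1861614507

1861614507


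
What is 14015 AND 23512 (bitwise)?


0b11011010111111 & 0b101101111011000 = 0b1001010011000 = 4760

4760


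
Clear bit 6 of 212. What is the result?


212 & ~(1 << 6) = 148

148


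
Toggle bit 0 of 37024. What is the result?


37024 ^ (1 << 0) = 37024 ^ 1 = 37025

37025


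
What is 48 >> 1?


0b110000 >> 1 = 0b11000 = 24

24


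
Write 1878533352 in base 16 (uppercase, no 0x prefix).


1878533352 = 6FF824E8 hex

6FF824E8


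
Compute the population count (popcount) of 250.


0b11111010 has 6 set bits

6


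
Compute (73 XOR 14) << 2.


Step 1: 73 ^ 14 = 71
Step 2: 71 << 2 = 284

284


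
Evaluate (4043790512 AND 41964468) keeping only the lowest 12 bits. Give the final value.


Step 1: 4043790512 & 41964468 = 20656
Step 2: 20656 & 4095 = 176

176


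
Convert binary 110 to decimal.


110 in decimal = 6

6


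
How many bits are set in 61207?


0b1110111100010111 has 11 set bits

11


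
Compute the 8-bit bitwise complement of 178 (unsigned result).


~0b10110010 = 0b1001101 = 77 (8-bit unsigned)

77


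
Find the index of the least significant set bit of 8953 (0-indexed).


0b10001011111001. Lowest set bit at position 0

0


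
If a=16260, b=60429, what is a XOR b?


16260 ^ 60429 = 54153

54153


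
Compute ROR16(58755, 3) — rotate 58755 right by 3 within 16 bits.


Rotate 0b1110010110000011 right by 3 (16-bit) = 0b111110010110000 = 31920

31920


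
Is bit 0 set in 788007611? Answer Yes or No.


0b101110111110000000101010111011, bit 0 = 1. Yes

Yes


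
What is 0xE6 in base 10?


E6 hex = 230 decimal

230


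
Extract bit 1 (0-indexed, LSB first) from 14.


0b1110, position 1 = 1

1


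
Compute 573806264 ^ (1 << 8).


573806264 ^ (1 << 8) = 573806264 ^ 256 = 573806520

573806520


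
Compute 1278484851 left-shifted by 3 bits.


0b1001100001101000010000101110011 << 3 = 0b1001100001101000010000101110011000 = 10227878808

10227878808


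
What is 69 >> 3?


0b1000101 >> 3 = 0b1000 = 8

8


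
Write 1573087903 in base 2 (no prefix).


1573087903 = 1011101110000110110101010011111 in binary

1011101110000110110101010011111


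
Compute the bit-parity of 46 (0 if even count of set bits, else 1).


0b101110 has 4 ones => parity 0

0


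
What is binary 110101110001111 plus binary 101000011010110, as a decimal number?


110101110001111 + 101000011010110 = 1011110001100101 = 48229

48229


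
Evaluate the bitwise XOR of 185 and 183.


0b10111001 ^ 0b10110111 = 0b1110 = 14

14


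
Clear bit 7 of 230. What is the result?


230 & ~(1 << 7) = 102

102


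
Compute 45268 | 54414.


0b1011000011010100 | 0b1101010010001110 = 0b1111010011011110 = 62686

62686


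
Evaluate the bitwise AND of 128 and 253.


0b10000000 & 0b11111101 = 0b10000000 = 128

128


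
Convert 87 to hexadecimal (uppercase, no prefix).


87 = 57 hex

57


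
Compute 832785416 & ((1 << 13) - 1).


832785416 & 8191 = 3080

3080


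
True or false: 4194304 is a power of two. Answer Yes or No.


0b10000000000000000000000. Only one bit set => Yes

Yes


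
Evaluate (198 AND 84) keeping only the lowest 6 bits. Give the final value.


Step 1: 198 & 84 = 68
Step 2: 68 & 63 = 4

4


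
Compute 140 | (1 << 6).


140 | (1 << 6) = 140 | 64 = 204

204


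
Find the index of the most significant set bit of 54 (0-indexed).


0b110110. Highest set bit at position 5

5


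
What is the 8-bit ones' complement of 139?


139 ^ 255 = 116

116


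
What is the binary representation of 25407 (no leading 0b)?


25407 = 110001100111111 in binary

110001100111111


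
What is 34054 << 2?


0b1000010100000110 << 2 = 0b100001010000011000 = 136216

136216


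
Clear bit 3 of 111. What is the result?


111 & ~(1 << 3) = 103

103


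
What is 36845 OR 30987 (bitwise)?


0b1000111111101101 | 0b111100100001011 = 0b1111111111101111 = 65519

65519


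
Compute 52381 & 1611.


0b1100110010011101 & 0b11001001011 = 0b10000001001 = 1033

1033


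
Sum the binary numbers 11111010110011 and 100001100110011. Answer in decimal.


11111010110011 + 100001100110011 = 1000000111100110 = 33254

33254


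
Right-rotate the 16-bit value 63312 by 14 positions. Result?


Rotate 0b1111011101010000 right by 14 (16-bit) = 0b1101110101000011 = 56643

56643


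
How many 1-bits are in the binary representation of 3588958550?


0b11010101111010110010100101010110 has 18 set bits

18


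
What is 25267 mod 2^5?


25267 & 31 = 19

19


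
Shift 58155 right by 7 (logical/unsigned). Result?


0b1110001100101011 >> 7 = 0b111000110 = 454

454


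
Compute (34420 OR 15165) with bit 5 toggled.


Step 1: 34420 | 15165 = 49021
Step 2: 49021 ^ (1 << 5) = 49021 ^ 32 = 48989

48989


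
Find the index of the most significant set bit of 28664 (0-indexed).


0b110111111111000. Highest set bit at position 14

14


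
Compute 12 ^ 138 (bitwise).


0b1100 ^ 0b10001010 = 0b10000110 = 134

134


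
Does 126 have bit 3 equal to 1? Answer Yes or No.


0b1111110, bit 3 = 1. Yes

Yes


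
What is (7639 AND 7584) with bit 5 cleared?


Step 1: 7639 & 7584 = 7552
Step 2: 7552 & ~(1 << 5) = 7552

7552


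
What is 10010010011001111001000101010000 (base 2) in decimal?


10010010011001111001000101010000 in decimal = 2456260944

2456260944


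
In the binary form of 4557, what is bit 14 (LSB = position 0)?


0b1000111001101, position 14 = 0

0


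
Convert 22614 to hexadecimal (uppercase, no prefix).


22614 = 5856 hex

5856


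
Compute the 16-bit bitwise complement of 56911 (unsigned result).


~0b1101111001001111 = 0b10000110110000 = 8624 (16-bit unsigned)

8624


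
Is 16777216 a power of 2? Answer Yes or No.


0b1000000000000000000000000. Only one bit set => Yes

Yes


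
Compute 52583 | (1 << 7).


52583 | (1 << 7) = 52583 | 128 = 52711

52711


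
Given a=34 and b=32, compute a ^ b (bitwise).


34 ^ 32 = 2

2


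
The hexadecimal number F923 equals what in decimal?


F923 hex = 63779 decimal

63779


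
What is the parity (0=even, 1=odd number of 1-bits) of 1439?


0b10110011111 has 8 ones => parity 0

0


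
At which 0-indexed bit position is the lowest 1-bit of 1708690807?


0b1100101110110001000110101110111. Lowest set bit at position 0

0


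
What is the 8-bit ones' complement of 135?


135 ^ 255 = 120

120


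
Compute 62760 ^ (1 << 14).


62760 ^ (1 << 14) = 62760 ^ 16384 = 46376

46376


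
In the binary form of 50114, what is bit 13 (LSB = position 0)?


0b1100001111000010, position 13 = 0

0


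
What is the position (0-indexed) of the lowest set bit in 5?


0b101. Lowest set bit at position 0

0


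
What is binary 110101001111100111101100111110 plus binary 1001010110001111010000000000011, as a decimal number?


110101001111100111101100111110 + 1001010110001111010000000000011 = 10000000000001100001101101000001 = 2147883841

2147883841


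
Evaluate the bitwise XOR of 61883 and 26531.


0b1111000110111011 ^ 0b110011110100011 = 0b1001011000011000 = 38424

38424


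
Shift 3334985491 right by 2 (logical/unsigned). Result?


0b11000110110001111101011100010011 >> 2 = 0b110001101100011111010111000100 = 833746372

833746372


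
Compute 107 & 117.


0b1101011 & 0b1110101 = 0b1100001 = 97

97


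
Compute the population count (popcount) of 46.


0b101110 has 4 set bits

4


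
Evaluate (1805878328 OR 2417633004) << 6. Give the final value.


Step 1: 1805878328 | 2417633004 = 4223379196
Step 2: 4223379196 << 6 = 270296268544

270296268544


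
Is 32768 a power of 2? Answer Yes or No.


0b1000000000000000. Only one bit set => Yes

Yes


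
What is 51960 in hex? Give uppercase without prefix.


51960 = CAF8 hex

CAF8


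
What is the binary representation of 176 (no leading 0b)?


176 = 10110000 in binary

10110000


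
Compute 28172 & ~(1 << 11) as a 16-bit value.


28172 & ~(1 << 11) = 26124

26124


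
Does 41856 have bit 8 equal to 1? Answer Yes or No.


0b1010001110000000, bit 8 = 1. Yes

Yes


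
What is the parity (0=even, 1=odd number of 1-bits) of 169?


0b10101001 has 4 ones => parity 0

0


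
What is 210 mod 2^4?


210 & 15 = 2

2


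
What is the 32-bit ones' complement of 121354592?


121354592 ^ 4294967295 = 4173612703

4173612703


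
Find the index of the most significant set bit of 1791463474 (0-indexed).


0b1101010110001111001000000110010. Highest set bit at position 30

30


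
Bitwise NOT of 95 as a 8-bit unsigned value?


~0b1011111 = 0b10100000 = 160 (8-bit unsigned)

160


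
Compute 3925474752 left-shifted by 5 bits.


0b11101001111110011111110111000000 << 5 = 0b1110100111111001111111011100000000000 = 125615192064

125615192064


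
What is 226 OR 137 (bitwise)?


0b11100010 | 0b10001001 = 0b11101011 = 235

235


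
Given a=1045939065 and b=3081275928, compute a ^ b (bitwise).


1045939065 ^ 3081275928 = 2315209057

2315209057


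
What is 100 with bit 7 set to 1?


100 | (1 << 7) = 100 | 128 = 228

228


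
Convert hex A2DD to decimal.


A2DD hex = 41693 decimal

41693


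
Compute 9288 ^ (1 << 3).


9288 ^ (1 << 3) = 9288 ^ 8 = 9280

9280


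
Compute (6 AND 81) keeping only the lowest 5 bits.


Step 1: 6 & 81 = 0
Step 2: 0 & 31 = 0

0


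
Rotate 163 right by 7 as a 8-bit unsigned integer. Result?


Rotate 0b10100011 right by 7 (8-bit) = 0b1000111 = 71

71


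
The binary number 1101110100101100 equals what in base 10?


1101110100101100 in decimal = 56620

56620


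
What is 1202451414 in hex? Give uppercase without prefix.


1202451414 = 47ABF3D6 hex

47ABF3D6


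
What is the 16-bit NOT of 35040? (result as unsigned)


~0b1000100011100000 = 0b111011100011111 = 30495 (16-bit unsigned)

30495


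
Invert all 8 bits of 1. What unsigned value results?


1 ^ 255 = 254

254


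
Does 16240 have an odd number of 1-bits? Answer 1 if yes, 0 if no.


0b11111101110000 has 9 ones => parity 1

1


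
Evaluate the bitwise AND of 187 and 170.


0b10111011 & 0b10101010 = 0b10101010 = 170

170


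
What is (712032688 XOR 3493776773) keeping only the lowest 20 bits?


Step 1: 712032688 ^ 3493776773 = 4199418933
Step 2: 4199418933 & 1048575 = 920629

920629


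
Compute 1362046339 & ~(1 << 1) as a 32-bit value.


1362046339 & ~(1 << 1) = 1362046337

1362046337


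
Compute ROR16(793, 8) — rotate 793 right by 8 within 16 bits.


Rotate 0b1100011001 right by 8 (16-bit) = 0b1100100000011 = 6403

6403


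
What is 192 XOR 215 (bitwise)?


0b11000000 ^ 0b11010111 = 0b10111 = 23

23


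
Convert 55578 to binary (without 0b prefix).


55578 = 1101100100011010 in binary

1101100100011010


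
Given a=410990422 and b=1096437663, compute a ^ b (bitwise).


410990422 ^ 1096437663 = 1495627977

1495627977


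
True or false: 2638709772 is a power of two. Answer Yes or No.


0b10011101010001111000010000001100. Multiple bits set => No

No


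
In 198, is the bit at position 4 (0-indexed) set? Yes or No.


0b11000110, bit 4 = 0. No

No


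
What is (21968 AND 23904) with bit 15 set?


Step 1: 21968 & 23904 = 21824
Step 2: 21824 | (1 << 15) = 21824 | 32768 = 54592

54592


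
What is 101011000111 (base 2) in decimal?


101011000111 in decimal = 2759

2759


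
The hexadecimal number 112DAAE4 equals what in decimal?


112DAAE4 hex = 288205540 decimal

288205540


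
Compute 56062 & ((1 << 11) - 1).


56062 & 2047 = 766

766


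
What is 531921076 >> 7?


0b11111101101000111100010110100 >> 7 = 0b1111110110100011110001 = 4155633

4155633


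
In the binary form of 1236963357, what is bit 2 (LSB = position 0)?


0b1001001101110101001000000011101, position 2 = 1

1


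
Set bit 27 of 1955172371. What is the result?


1955172371 | (1 << 27) = 1955172371 | 134217728 = 2089390099

2089390099


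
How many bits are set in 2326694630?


0b10001010101011101000101011100110 has 16 set bits

16


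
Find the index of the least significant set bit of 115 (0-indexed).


0b1110011. Lowest set bit at position 0

0


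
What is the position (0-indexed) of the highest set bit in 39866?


0b1001101110111010. Highest set bit at position 15

15


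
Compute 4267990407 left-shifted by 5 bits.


0b11111110011001000101110110000111 << 5 = 0b1111111001100100010111011000011100000 = 136575693024

136575693024


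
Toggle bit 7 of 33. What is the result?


33 ^ (1 << 7) = 33 ^ 128 = 161

161


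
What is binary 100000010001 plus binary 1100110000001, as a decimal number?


100000010001 + 1100110000001 = 10000110010010 = 8594

8594


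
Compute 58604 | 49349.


0b1110010011101100 | 0b1100000011000101 = 0b1110010011101101 = 58605

58605


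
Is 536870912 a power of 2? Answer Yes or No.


0b100000000000000000000000000000. Only one bit set => Yes

Yes


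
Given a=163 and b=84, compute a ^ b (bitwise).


163 ^ 84 = 247

247


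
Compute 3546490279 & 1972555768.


0b11010011011000110010010110100111 & 0b1110101100100101100111111111000 = 0b1010001000000100000010110100000 = 1359087008

1359087008


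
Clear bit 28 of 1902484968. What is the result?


1902484968 & ~(1 << 28) = 1634049512

1634049512


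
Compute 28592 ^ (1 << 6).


28592 ^ (1 << 6) = 28592 ^ 64 = 28656

28656


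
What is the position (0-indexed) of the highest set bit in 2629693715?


0b10011100101111011111000100010011. Highest set bit at position 31

31


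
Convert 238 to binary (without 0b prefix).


238 = 11101110 in binary

11101110


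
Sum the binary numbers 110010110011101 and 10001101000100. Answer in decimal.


110010110011101 + 10001101000100 = 1000100011100001 = 35041

35041


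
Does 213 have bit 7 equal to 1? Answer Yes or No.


0b11010101, bit 7 = 1. Yes

Yes


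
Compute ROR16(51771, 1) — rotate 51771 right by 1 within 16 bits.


Rotate 0b1100101000111011 right by 1 (16-bit) = 0b1110010100011101 = 58653

58653


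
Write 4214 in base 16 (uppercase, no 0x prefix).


4214 = 1076 hex

1076


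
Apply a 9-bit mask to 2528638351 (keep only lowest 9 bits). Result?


2528638351 & 511 = 399

399


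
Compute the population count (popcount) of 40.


0b101000 has 2 set bits

2


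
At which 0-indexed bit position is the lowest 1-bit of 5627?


0b1010111111011. Lowest set bit at position 0

0


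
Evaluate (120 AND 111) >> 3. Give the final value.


Step 1: 120 & 111 = 104
Step 2: 104 >> 3 = 13

13


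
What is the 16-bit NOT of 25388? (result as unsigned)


~0b110001100101100 = 0b1001110011010011 = 40147 (16-bit unsigned)

40147


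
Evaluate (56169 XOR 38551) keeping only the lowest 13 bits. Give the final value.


Step 1: 56169 ^ 38551 = 19966
Step 2: 19966 & 8191 = 3582

3582


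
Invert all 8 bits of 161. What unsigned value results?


161 ^ 255 = 94

94


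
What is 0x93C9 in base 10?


93C9 hex = 37833 decimal

37833


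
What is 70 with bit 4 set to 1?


70 | (1 << 4) = 70 | 16 = 86

86


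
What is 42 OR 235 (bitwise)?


0b101010 | 0b11101011 = 0b11101011 = 235

235


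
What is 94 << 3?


0b1011110 << 3 = 0b1011110000 = 752

752


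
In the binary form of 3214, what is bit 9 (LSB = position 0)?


0b110010001110, position 9 = 0

0


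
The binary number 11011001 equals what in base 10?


11011001 in decimal = 217

217


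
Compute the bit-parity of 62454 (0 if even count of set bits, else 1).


0b1111001111110110 has 12 ones => parity 0

0


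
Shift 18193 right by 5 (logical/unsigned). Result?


0b100011100010001 >> 5 = 0b1000111000 = 568

568


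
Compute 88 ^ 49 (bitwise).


0b1011000 ^ 0b110001 = 0b1101001 = 105

105


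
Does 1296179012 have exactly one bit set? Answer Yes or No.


0b1001101010000100001111101000100. Multiple bits set => No

No


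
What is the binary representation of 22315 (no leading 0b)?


22315 = 101011100101011 in binary

101011100101011


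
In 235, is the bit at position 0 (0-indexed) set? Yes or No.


0b11101011, bit 0 = 1. Yes

Yes


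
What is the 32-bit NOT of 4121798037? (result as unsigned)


~0b11110101101011011010010110010101 = 0b1010010100100101101001101010 = 173169258 (32-bit unsigned)

173169258


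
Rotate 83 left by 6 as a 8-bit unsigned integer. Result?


Rotate 0b1010011 left by 6 (8-bit) = 0b11010100 = 212

212


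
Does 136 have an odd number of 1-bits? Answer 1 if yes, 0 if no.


0b10001000 has 2 ones => parity 0

0


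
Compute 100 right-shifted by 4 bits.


0b1100100 >> 4 = 0b110 = 6

6


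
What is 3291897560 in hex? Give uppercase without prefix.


3291897560 = C4365ED8 hex

C4365ED8


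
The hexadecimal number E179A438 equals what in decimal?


E179A438 hex = 3782845496 decimal

3782845496


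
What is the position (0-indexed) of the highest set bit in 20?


0b10100. Highest set bit at position 4

4


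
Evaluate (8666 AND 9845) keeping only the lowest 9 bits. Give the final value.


Step 1: 8666 & 9845 = 8272
Step 2: 8272 & 511 = 80

80


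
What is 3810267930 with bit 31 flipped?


3810267930 ^ (1 << 31) = 3810267930 ^ 2147483648 = 1662784282

1662784282


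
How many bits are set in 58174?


0b1110001100111110 has 10 set bits

10


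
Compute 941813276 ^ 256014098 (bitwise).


0b111000001000101110111000011100 ^ 0b1111010000100111011100010010 = 0b110111011000001001100100001110 = 929077518

929077518


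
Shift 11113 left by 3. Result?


0b10101101101001 << 3 = 0b10101101101001000 = 88904

88904


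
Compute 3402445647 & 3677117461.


0b11001010110011010011001101001111 & 0b11011011001011000101110000010101 = 0b11001010000011000001000000000101 = 3389788165

3389788165


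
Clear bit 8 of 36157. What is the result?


36157 & ~(1 << 8) = 35901

35901


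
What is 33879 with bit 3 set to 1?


33879 | (1 << 3) = 33879 | 8 = 33887

33887


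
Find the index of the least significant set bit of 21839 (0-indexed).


0b101010101001111. Lowest set bit at position 0

0


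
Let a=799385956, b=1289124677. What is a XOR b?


799385956 ^ 1289124677 = 1668534817

1668534817


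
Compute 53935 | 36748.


0b1101001010101111 | 0b1000111110001100 = 0b1101111110101111 = 57263

57263


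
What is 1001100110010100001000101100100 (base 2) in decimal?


1001100110010100001000101100100 in decimal = 1288311140

1288311140


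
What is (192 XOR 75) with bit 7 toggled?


Step 1: 192 ^ 75 = 139
Step 2: 139 ^ (1 << 7) = 139 ^ 128 = 11

11


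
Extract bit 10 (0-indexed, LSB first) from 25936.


0b110010101010000, position 10 = 1

1


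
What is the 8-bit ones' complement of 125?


125 ^ 255 = 130

130


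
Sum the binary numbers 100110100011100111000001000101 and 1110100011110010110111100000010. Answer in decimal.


100110100011100111000001000101 + 1110100011110010110111100000010 = 10011011000001111101111101000111 = 2600984391

2600984391


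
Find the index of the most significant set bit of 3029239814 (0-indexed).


0b10110100100011101000100000000110. Highest set bit at position 31

31


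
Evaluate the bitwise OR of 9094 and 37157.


0b10001110000110 | 0b1001000100100101 = 0b1011001110100111 = 45991

45991


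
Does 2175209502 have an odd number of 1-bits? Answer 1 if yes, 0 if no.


0b10000001101001110001000000011110 has 12 ones => parity 0

0


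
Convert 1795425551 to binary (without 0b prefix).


1795425551 = 1101011000001000000010100001111 in binary

1101011000001000000010100001111


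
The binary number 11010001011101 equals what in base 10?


11010001011101 in decimal = 13405

13405


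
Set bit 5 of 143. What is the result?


143 | (1 << 5) = 143 | 32 = 175

175


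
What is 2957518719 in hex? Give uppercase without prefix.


2957518719 = B048277F hex

B048277F


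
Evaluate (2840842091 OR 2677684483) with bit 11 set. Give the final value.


Step 1: 2840842091 | 2677684483 = 3218866027
Step 2: 3218866027 | (1 << 11) = 3218866027 | 2048 = 3218866027

3218866027


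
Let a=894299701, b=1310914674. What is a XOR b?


894299701 ^ 1310914674 = 2070877767

2070877767


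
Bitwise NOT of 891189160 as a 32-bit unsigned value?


~0b110101000111100111011110101000 = 0b11001010111000011000100001010111 = 3403778135 (32-bit unsigned)

3403778135


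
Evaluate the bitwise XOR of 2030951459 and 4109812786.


0b1111001000011011101110000100011 ^ 0b11110100111101101100010000110010 = 0b10001101111110110001100000010001 = 2382043153

2382043153


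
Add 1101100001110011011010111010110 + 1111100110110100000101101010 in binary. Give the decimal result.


1101100001110011011010111010110 + 1111100110110100000101101010 = 1111011110101001111011101000000 = 2077554496

2077554496


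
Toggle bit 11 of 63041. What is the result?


63041 ^ (1 << 11) = 63041 ^ 2048 = 65089

65089


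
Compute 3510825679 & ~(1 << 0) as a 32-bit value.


3510825679 & ~(1 << 0) = 3510825678

3510825678


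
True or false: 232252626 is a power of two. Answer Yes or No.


0b1101110101111110010011010010. Multiple bits set => No

No


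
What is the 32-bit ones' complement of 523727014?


523727014 ^ 4294967295 = 3771240281

3771240281


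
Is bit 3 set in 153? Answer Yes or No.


0b10011001, bit 3 = 1. Yes

Yes


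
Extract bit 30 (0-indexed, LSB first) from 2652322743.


0b10011110000101110011101110110111, position 30 = 0

0


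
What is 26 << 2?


0b11010 << 2 = 0b1101000 = 104

104


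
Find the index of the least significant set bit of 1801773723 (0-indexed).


0b1101011011001001110001010011011. Lowest set bit at position 0

0


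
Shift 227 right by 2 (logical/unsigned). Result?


0b11100011 >> 2 = 0b111000 = 56

56


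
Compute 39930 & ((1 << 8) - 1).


39930 & 255 = 250

250


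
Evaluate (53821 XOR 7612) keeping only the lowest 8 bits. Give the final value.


Step 1: 53821 ^ 7612 = 53121
Step 2: 53121 & 255 = 129

129


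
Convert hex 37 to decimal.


37 hex = 55 decimal

55


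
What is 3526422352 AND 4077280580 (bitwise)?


0b11010010001100001110111101010000 & 0b11110011000001100101110101000100 = 0b11010010000000000100110101000000 = 3523235136

3523235136


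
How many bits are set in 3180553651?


0b10111101100100110110010110110011 has 19 set bits

19


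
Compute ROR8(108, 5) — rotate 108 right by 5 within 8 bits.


Rotate 0b1101100 right by 5 (8-bit) = 0b1100011 = 99

99


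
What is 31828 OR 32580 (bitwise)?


0b111110001010100 | 0b111111101000100 = 0b111111101010100 = 32596

32596


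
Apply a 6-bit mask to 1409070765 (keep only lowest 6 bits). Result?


1409070765 & 63 = 45

45


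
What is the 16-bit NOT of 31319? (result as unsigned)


~0b111101001010111 = 0b1000010110101000 = 34216 (16-bit unsigned)

34216


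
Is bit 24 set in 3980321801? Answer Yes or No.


0b11101101001111101110010000001001, bit 24 = 1. Yes

Yes


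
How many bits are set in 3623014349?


0b11010111111100101100111111001101 has 22 set bits

22


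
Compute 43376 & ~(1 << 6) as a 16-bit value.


43376 & ~(1 << 6) = 43312

43312


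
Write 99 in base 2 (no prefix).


99 = 1100011 in binary

1100011


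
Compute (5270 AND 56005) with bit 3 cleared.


Step 1: 5270 & 56005 = 4228
Step 2: 4228 & ~(1 << 3) = 4228

4228
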